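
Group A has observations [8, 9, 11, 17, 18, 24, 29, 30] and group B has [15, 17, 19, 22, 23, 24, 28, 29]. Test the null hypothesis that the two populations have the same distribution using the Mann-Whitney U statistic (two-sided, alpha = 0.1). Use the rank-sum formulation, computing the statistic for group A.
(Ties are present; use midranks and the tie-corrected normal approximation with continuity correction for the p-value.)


Step 1: Combine and sort all 16 observations; assign midranks.
sorted (value, group): (8,X), (9,X), (11,X), (15,Y), (17,X), (17,Y), (18,X), (19,Y), (22,Y), (23,Y), (24,X), (24,Y), (28,Y), (29,X), (29,Y), (30,X)
ranks: 8->1, 9->2, 11->3, 15->4, 17->5.5, 17->5.5, 18->7, 19->8, 22->9, 23->10, 24->11.5, 24->11.5, 28->13, 29->14.5, 29->14.5, 30->16
Step 2: Rank sum for X: R1 = 1 + 2 + 3 + 5.5 + 7 + 11.5 + 14.5 + 16 = 60.5.
Step 3: U_X = R1 - n1(n1+1)/2 = 60.5 - 8*9/2 = 60.5 - 36 = 24.5.
       U_Y = n1*n2 - U_X = 64 - 24.5 = 39.5.
Step 4: Ties are present, so use the tie-corrected normal approximation (with continuity correction) for the p-value.
Step 5: p-value = 0.461260; compare to alpha = 0.1. fail to reject H0.

U_X = 24.5, p = 0.461260, fail to reject H0 at alpha = 0.1.


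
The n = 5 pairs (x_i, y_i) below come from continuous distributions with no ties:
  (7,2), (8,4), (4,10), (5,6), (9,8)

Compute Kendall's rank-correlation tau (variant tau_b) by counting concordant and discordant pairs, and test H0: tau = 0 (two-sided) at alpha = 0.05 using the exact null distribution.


Step 1: Enumerate the 10 unordered pairs (i,j) with i<j and classify each by sign(x_j-x_i) * sign(y_j-y_i).
  (1,2):dx=+1,dy=+2->C; (1,3):dx=-3,dy=+8->D; (1,4):dx=-2,dy=+4->D; (1,5):dx=+2,dy=+6->C
  (2,3):dx=-4,dy=+6->D; (2,4):dx=-3,dy=+2->D; (2,5):dx=+1,dy=+4->C; (3,4):dx=+1,dy=-4->D
  (3,5):dx=+5,dy=-2->D; (4,5):dx=+4,dy=+2->C
Step 2: C = 4, D = 6, total pairs = 10.
Step 3: tau = (C - D)/(n(n-1)/2) = (4 - 6)/10 = -0.200000.
Step 4: Exact two-sided p-value (enumerate n! = 120 permutations of y under H0): p = 0.816667.
Step 5: alpha = 0.05. fail to reject H0.

tau_b = -0.2000 (C=4, D=6), p = 0.816667, fail to reject H0.


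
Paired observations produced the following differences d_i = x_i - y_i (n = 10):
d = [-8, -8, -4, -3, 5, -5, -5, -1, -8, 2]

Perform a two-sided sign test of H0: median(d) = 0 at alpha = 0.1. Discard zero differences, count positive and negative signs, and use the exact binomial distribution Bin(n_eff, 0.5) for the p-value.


Step 1: Discard zero differences. Original n = 10; n_eff = number of nonzero differences = 10.
Nonzero differences (with sign): -8, -8, -4, -3, +5, -5, -5, -1, -8, +2
Step 2: Count signs: positive = 2, negative = 8.
Step 3: Under H0: P(positive) = 0.5, so the number of positives S ~ Bin(10, 0.5).
Step 4: Two-sided exact p-value = sum of Bin(10,0.5) probabilities at or below the observed probability = 0.109375.
Step 5: alpha = 0.1. fail to reject H0.

n_eff = 10, pos = 2, neg = 8, p = 0.109375, fail to reject H0.


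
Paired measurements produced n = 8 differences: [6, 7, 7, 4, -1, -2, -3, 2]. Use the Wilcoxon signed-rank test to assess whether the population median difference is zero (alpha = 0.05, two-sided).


Step 1: Drop any zero differences (none here) and take |d_i|.
|d| = [6, 7, 7, 4, 1, 2, 3, 2]
Step 2: Midrank |d_i| (ties get averaged ranks).
ranks: |6|->6, |7|->7.5, |7|->7.5, |4|->5, |1|->1, |2|->2.5, |3|->4, |2|->2.5
Step 3: Attach original signs; sum ranks with positive sign and with negative sign.
W+ = 6 + 7.5 + 7.5 + 5 + 2.5 = 28.5
W- = 1 + 2.5 + 4 = 7.5
(Check: W+ + W- = 36 should equal n(n+1)/2 = 36.)
Step 4: Test statistic W = min(W+, W-) = 7.5.
Step 5: Ties in |d|, so use the tie-corrected normal approximation.
        E[W] = n(n+1)/4 = 8*9/4 = 18.
        Tie groups: |d|=2 (t=2), |d|=7 (t=2); sum(t^3 - t) = 12.
        Var[W] = n(n+1)(2n+1)/24 - sum(t^3-t)/48 = 1224/24 - 12/48 = 50.75.
        z = (W - E[W]) / sqrt(Var[W]) = (7.5 - 18) / 7.1239 = -1.4739.
        Two-sided p = 2*Phi(z) = 0.140506.
Step 6: alpha = 0.05. fail to reject H0.

W+ = 28.5, W- = 7.5, W = min = 7.5, p = 0.140506, fail to reject H0.


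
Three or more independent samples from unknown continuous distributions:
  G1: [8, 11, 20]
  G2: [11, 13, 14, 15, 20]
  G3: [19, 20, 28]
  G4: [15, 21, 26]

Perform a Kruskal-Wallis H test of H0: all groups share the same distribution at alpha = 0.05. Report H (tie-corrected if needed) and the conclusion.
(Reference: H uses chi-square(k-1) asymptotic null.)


Step 1: Combine all N = 14 observations and assign midranks.
sorted (value, group, rank): (8,G1,1), (11,G1,2.5), (11,G2,2.5), (13,G2,4), (14,G2,5), (15,G2,6.5), (15,G4,6.5), (19,G3,8), (20,G1,10), (20,G2,10), (20,G3,10), (21,G4,12), (26,G4,13), (28,G3,14)
Step 2: Sum ranks within each group.
R_1 = 13.5 (n_1 = 3)
R_2 = 28 (n_2 = 5)
R_3 = 32 (n_3 = 3)
R_4 = 31.5 (n_4 = 3)
Step 3: H = 12/(N(N+1)) * sum(R_i^2/n_i) - 3(N+1)
     = 12/(14*15) * (13.5^2/3 + 28^2/5 + 32^2/3 + 31.5^2/3) - 3*15
     = 0.057143 * 889.633 - 45
     = 5.836190.
Step 4: Ties present; correction factor C = 1 - 36/(14^3 - 14) = 0.986813. Corrected H = 5.836190 / 0.986813 = 5.914180.
Step 5: Under H0, H ~ chi^2(3); p-value = 0.115861.
Step 6: alpha = 0.05. fail to reject H0.

H = 5.9142, df = 3, p = 0.115861, fail to reject H0.


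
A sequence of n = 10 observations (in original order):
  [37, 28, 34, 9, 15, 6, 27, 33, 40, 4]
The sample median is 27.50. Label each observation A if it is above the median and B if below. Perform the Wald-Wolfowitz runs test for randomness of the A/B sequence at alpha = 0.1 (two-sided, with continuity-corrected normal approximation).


Step 1: Compute median = 27.50; label A = above, B = below.
Labels in order: AAABBBBAAB  (n_A = 5, n_B = 5)
Step 2: Count runs R = 4.
Step 3: Under H0 (random ordering), E[R] = 2*n_A*n_B/(n_A+n_B) + 1 = 2*5*5/10 + 1 = 6.0000.
        Var[R] = 2*n_A*n_B*(2*n_A*n_B - n_A - n_B) / ((n_A+n_B)^2 * (n_A+n_B-1)) = 2000/900 = 2.2222.
        SD[R] = 1.4907.
Step 4: Continuity-corrected z = (R + 0.5 - E[R]) / SD[R] = (4 + 0.5 - 6.0000) / 1.4907 = -1.0062.
Step 5: Two-sided p-value via normal approximation = 2*(1 - Phi(|z|)) = 0.314305.
Step 6: alpha = 0.1. fail to reject H0.

R = 4, z = -1.0062, p = 0.314305, fail to reject H0.


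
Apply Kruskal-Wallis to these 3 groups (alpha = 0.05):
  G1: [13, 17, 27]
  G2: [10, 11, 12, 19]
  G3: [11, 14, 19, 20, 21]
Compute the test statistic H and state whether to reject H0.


Step 1: Combine all N = 12 observations and assign midranks.
sorted (value, group, rank): (10,G2,1), (11,G2,2.5), (11,G3,2.5), (12,G2,4), (13,G1,5), (14,G3,6), (17,G1,7), (19,G2,8.5), (19,G3,8.5), (20,G3,10), (21,G3,11), (27,G1,12)
Step 2: Sum ranks within each group.
R_1 = 24 (n_1 = 3)
R_2 = 16 (n_2 = 4)
R_3 = 38 (n_3 = 5)
Step 3: H = 12/(N(N+1)) * sum(R_i^2/n_i) - 3(N+1)
     = 12/(12*13) * (24^2/3 + 16^2/4 + 38^2/5) - 3*13
     = 0.076923 * 544.8 - 39
     = 2.907692.
Step 4: Ties present; correction factor C = 1 - 12/(12^3 - 12) = 0.993007. Corrected H = 2.907692 / 0.993007 = 2.928169.
Step 5: Under H0, H ~ chi^2(2); p-value = 0.231290.
Step 6: alpha = 0.05. fail to reject H0.

H = 2.9282, df = 2, p = 0.231290, fail to reject H0.


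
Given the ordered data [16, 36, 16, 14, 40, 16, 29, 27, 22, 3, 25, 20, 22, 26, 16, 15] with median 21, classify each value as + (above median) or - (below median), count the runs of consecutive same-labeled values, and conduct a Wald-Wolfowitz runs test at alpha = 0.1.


Step 1: Compute median = 21; label A = above, B = below.
Labels in order: BABBABAAABABAABB  (n_A = 8, n_B = 8)
Step 2: Count runs R = 11.
Step 3: Under H0 (random ordering), E[R] = 2*n_A*n_B/(n_A+n_B) + 1 = 2*8*8/16 + 1 = 9.0000.
        Var[R] = 2*n_A*n_B*(2*n_A*n_B - n_A - n_B) / ((n_A+n_B)^2 * (n_A+n_B-1)) = 14336/3840 = 3.7333.
        SD[R] = 1.9322.
Step 4: Continuity-corrected z = (R - 0.5 - E[R]) / SD[R] = (11 - 0.5 - 9.0000) / 1.9322 = 0.7763.
Step 5: Two-sided p-value via normal approximation = 2*(1 - Phi(|z|)) = 0.437558.
Step 6: alpha = 0.1. fail to reject H0.

R = 11, z = 0.7763, p = 0.437558, fail to reject H0.


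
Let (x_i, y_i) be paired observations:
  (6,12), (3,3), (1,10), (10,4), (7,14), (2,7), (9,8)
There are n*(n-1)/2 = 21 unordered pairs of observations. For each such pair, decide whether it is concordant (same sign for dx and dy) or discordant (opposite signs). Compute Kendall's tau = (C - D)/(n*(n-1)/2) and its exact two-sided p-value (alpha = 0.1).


Step 1: Enumerate the 21 unordered pairs (i,j) with i<j and classify each by sign(x_j-x_i) * sign(y_j-y_i).
  (1,2):dx=-3,dy=-9->C; (1,3):dx=-5,dy=-2->C; (1,4):dx=+4,dy=-8->D; (1,5):dx=+1,dy=+2->C
  (1,6):dx=-4,dy=-5->C; (1,7):dx=+3,dy=-4->D; (2,3):dx=-2,dy=+7->D; (2,4):dx=+7,dy=+1->C
  (2,5):dx=+4,dy=+11->C; (2,6):dx=-1,dy=+4->D; (2,7):dx=+6,dy=+5->C; (3,4):dx=+9,dy=-6->D
  (3,5):dx=+6,dy=+4->C; (3,6):dx=+1,dy=-3->D; (3,7):dx=+8,dy=-2->D; (4,5):dx=-3,dy=+10->D
  (4,6):dx=-8,dy=+3->D; (4,7):dx=-1,dy=+4->D; (5,6):dx=-5,dy=-7->C; (5,7):dx=+2,dy=-6->D
  (6,7):dx=+7,dy=+1->C
Step 2: C = 10, D = 11, total pairs = 21.
Step 3: tau = (C - D)/(n(n-1)/2) = (10 - 11)/21 = -0.047619.
Step 4: Exact two-sided p-value (enumerate n! = 5040 permutations of y under H0): p = 1.000000.
Step 5: alpha = 0.1. fail to reject H0.

tau_b = -0.0476 (C=10, D=11), p = 1.000000, fail to reject H0.


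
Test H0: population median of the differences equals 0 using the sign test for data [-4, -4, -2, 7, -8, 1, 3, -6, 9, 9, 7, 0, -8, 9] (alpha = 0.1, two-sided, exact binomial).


Step 1: Discard zero differences. Original n = 14; n_eff = number of nonzero differences = 13.
Nonzero differences (with sign): -4, -4, -2, +7, -8, +1, +3, -6, +9, +9, +7, -8, +9
Step 2: Count signs: positive = 7, negative = 6.
Step 3: Under H0: P(positive) = 0.5, so the number of positives S ~ Bin(13, 0.5).
Step 4: Two-sided exact p-value = sum of Bin(13,0.5) probabilities at or below the observed probability = 1.000000.
Step 5: alpha = 0.1. fail to reject H0.

n_eff = 13, pos = 7, neg = 6, p = 1.000000, fail to reject H0.


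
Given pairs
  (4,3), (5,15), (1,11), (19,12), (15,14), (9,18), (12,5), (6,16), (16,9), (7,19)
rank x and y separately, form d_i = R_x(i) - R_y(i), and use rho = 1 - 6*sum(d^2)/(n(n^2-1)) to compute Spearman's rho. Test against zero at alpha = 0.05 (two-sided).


Step 1: Rank x and y separately (midranks; no ties here).
rank(x): 4->2, 5->3, 1->1, 19->10, 15->8, 9->6, 12->7, 6->4, 16->9, 7->5
rank(y): 3->1, 15->7, 11->4, 12->5, 14->6, 18->9, 5->2, 16->8, 9->3, 19->10
Step 2: d_i = R_x(i) - R_y(i); compute d_i^2.
  (2-1)^2=1, (3-7)^2=16, (1-4)^2=9, (10-5)^2=25, (8-6)^2=4, (6-9)^2=9, (7-2)^2=25, (4-8)^2=16, (9-3)^2=36, (5-10)^2=25
sum(d^2) = 166.
Step 3: rho = 1 - 6*166 / (10*(10^2 - 1)) = 1 - 996/990 = -0.006061.
Step 4: Under H0, t = rho * sqrt((n-2)/(1-rho^2)) = -0.0171 ~ t(8).
Step 5: Two-sided p-value from the t-distribution with 8 df = 0.986743.
Step 6: alpha = 0.05. fail to reject H0.

rho = -0.0061, p = 0.986743, fail to reject H0 at alpha = 0.05.


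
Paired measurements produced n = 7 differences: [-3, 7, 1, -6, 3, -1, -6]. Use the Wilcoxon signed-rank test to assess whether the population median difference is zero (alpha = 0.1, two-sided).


Step 1: Drop any zero differences (none here) and take |d_i|.
|d| = [3, 7, 1, 6, 3, 1, 6]
Step 2: Midrank |d_i| (ties get averaged ranks).
ranks: |3|->3.5, |7|->7, |1|->1.5, |6|->5.5, |3|->3.5, |1|->1.5, |6|->5.5
Step 3: Attach original signs; sum ranks with positive sign and with negative sign.
W+ = 7 + 1.5 + 3.5 = 12
W- = 3.5 + 5.5 + 1.5 + 5.5 = 16
(Check: W+ + W- = 28 should equal n(n+1)/2 = 28.)
Step 4: Test statistic W = min(W+, W-) = 12.
Step 5: Ties in |d|, so use the tie-corrected normal approximation.
        E[W] = n(n+1)/4 = 7*8/4 = 14.
        Tie groups: |d|=1 (t=2), |d|=3 (t=2), |d|=6 (t=2); sum(t^3 - t) = 18.
        Var[W] = n(n+1)(2n+1)/24 - sum(t^3-t)/48 = 840/24 - 18/48 = 34.625.
        z = (W - E[W]) / sqrt(Var[W]) = (12 - 14) / 5.8843 = -0.3399.
        Two-sided p = 2*Phi(z) = 0.733941.
Step 6: alpha = 0.1. fail to reject H0.

W+ = 12, W- = 16, W = min = 12, p = 0.733941, fail to reject H0.


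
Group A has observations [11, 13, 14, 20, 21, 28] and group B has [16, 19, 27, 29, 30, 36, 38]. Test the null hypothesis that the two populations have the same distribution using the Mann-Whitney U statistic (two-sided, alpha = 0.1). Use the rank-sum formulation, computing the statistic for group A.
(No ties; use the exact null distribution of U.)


Step 1: Combine and sort all 13 observations; assign midranks.
sorted (value, group): (11,X), (13,X), (14,X), (16,Y), (19,Y), (20,X), (21,X), (27,Y), (28,X), (29,Y), (30,Y), (36,Y), (38,Y)
ranks: 11->1, 13->2, 14->3, 16->4, 19->5, 20->6, 21->7, 27->8, 28->9, 29->10, 30->11, 36->12, 38->13
Step 2: Rank sum for X: R1 = 1 + 2 + 3 + 6 + 7 + 9 = 28.
Step 3: U_X = R1 - n1(n1+1)/2 = 28 - 6*7/2 = 28 - 21 = 7.
       U_Y = n1*n2 - U_X = 42 - 7 = 35.
Step 4: No ties, so the exact null distribution of U (based on enumerating the C(13,6) = 1716 equally likely rank assignments) gives the two-sided p-value.
Step 5: p-value = 0.051282; compare to alpha = 0.1. reject H0.

U_X = 7, p = 0.051282, reject H0 at alpha = 0.1.


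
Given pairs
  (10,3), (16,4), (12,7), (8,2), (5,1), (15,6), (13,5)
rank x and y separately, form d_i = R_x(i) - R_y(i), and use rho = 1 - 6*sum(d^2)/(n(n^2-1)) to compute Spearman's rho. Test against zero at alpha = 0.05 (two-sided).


Step 1: Rank x and y separately (midranks; no ties here).
rank(x): 10->3, 16->7, 12->4, 8->2, 5->1, 15->6, 13->5
rank(y): 3->3, 4->4, 7->7, 2->2, 1->1, 6->6, 5->5
Step 2: d_i = R_x(i) - R_y(i); compute d_i^2.
  (3-3)^2=0, (7-4)^2=9, (4-7)^2=9, (2-2)^2=0, (1-1)^2=0, (6-6)^2=0, (5-5)^2=0
sum(d^2) = 18.
Step 3: rho = 1 - 6*18 / (7*(7^2 - 1)) = 1 - 108/336 = 0.678571.
Step 4: Under H0, t = rho * sqrt((n-2)/(1-rho^2)) = 2.0657 ~ t(5).
Step 5: Two-sided p-value from the t-distribution with 5 df = 0.093750.
Step 6: alpha = 0.05. fail to reject H0.

rho = 0.6786, p = 0.093750, fail to reject H0 at alpha = 0.05.


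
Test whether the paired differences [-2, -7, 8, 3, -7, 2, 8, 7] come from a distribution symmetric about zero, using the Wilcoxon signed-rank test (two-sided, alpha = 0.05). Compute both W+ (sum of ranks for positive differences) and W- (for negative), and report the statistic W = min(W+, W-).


Step 1: Drop any zero differences (none here) and take |d_i|.
|d| = [2, 7, 8, 3, 7, 2, 8, 7]
Step 2: Midrank |d_i| (ties get averaged ranks).
ranks: |2|->1.5, |7|->5, |8|->7.5, |3|->3, |7|->5, |2|->1.5, |8|->7.5, |7|->5
Step 3: Attach original signs; sum ranks with positive sign and with negative sign.
W+ = 7.5 + 3 + 1.5 + 7.5 + 5 = 24.5
W- = 1.5 + 5 + 5 = 11.5
(Check: W+ + W- = 36 should equal n(n+1)/2 = 36.)
Step 4: Test statistic W = min(W+, W-) = 11.5.
Step 5: Ties in |d|, so use the tie-corrected normal approximation.
        E[W] = n(n+1)/4 = 8*9/4 = 18.
        Tie groups: |d|=2 (t=2), |d|=7 (t=3), |d|=8 (t=2); sum(t^3 - t) = 36.
        Var[W] = n(n+1)(2n+1)/24 - sum(t^3-t)/48 = 1224/24 - 36/48 = 50.25.
        z = (W - E[W]) / sqrt(Var[W]) = (11.5 - 18) / 7.0887 = -0.9169.
        Two-sided p = 2*Phi(z) = 0.359169.
Step 6: alpha = 0.05. fail to reject H0.

W+ = 24.5, W- = 11.5, W = min = 11.5, p = 0.359169, fail to reject H0.


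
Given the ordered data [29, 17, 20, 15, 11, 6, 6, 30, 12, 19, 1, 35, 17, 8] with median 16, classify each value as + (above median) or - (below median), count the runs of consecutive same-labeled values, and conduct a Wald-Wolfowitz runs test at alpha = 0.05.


Step 1: Compute median = 16; label A = above, B = below.
Labels in order: AAABBBBABABAAB  (n_A = 7, n_B = 7)
Step 2: Count runs R = 8.
Step 3: Under H0 (random ordering), E[R] = 2*n_A*n_B/(n_A+n_B) + 1 = 2*7*7/14 + 1 = 8.0000.
        Var[R] = 2*n_A*n_B*(2*n_A*n_B - n_A - n_B) / ((n_A+n_B)^2 * (n_A+n_B-1)) = 8232/2548 = 3.2308.
        SD[R] = 1.7974.
Step 4: R = E[R], so z = 0 with no continuity correction.
Step 5: Two-sided p-value via normal approximation = 2*(1 - Phi(|z|)) = 1.000000.
Step 6: alpha = 0.05. fail to reject H0.

R = 8, z = 0.0000, p = 1.000000, fail to reject H0.


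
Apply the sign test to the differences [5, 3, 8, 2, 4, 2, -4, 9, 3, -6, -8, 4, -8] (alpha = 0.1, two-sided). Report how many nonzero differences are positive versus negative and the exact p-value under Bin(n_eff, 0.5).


Step 1: Discard zero differences. Original n = 13; n_eff = number of nonzero differences = 13.
Nonzero differences (with sign): +5, +3, +8, +2, +4, +2, -4, +9, +3, -6, -8, +4, -8
Step 2: Count signs: positive = 9, negative = 4.
Step 3: Under H0: P(positive) = 0.5, so the number of positives S ~ Bin(13, 0.5).
Step 4: Two-sided exact p-value = sum of Bin(13,0.5) probabilities at or below the observed probability = 0.266846.
Step 5: alpha = 0.1. fail to reject H0.

n_eff = 13, pos = 9, neg = 4, p = 0.266846, fail to reject H0.


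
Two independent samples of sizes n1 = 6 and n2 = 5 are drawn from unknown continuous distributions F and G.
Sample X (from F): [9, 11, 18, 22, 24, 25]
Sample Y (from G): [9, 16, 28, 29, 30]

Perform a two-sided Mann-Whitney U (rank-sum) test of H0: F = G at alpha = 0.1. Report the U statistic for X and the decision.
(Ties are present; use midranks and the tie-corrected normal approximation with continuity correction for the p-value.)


Step 1: Combine and sort all 11 observations; assign midranks.
sorted (value, group): (9,X), (9,Y), (11,X), (16,Y), (18,X), (22,X), (24,X), (25,X), (28,Y), (29,Y), (30,Y)
ranks: 9->1.5, 9->1.5, 11->3, 16->4, 18->5, 22->6, 24->7, 25->8, 28->9, 29->10, 30->11
Step 2: Rank sum for X: R1 = 1.5 + 3 + 5 + 6 + 7 + 8 = 30.5.
Step 3: U_X = R1 - n1(n1+1)/2 = 30.5 - 6*7/2 = 30.5 - 21 = 9.5.
       U_Y = n1*n2 - U_X = 30 - 9.5 = 20.5.
Step 4: Ties are present, so use the tie-corrected normal approximation (with continuity correction) for the p-value.
Step 5: p-value = 0.360216; compare to alpha = 0.1. fail to reject H0.

U_X = 9.5, p = 0.360216, fail to reject H0 at alpha = 0.1.


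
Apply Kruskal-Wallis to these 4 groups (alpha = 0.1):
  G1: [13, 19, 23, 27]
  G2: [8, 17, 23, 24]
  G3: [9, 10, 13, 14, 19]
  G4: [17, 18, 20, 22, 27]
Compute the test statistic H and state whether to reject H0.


Step 1: Combine all N = 18 observations and assign midranks.
sorted (value, group, rank): (8,G2,1), (9,G3,2), (10,G3,3), (13,G1,4.5), (13,G3,4.5), (14,G3,6), (17,G2,7.5), (17,G4,7.5), (18,G4,9), (19,G1,10.5), (19,G3,10.5), (20,G4,12), (22,G4,13), (23,G1,14.5), (23,G2,14.5), (24,G2,16), (27,G1,17.5), (27,G4,17.5)
Step 2: Sum ranks within each group.
R_1 = 47 (n_1 = 4)
R_2 = 39 (n_2 = 4)
R_3 = 26 (n_3 = 5)
R_4 = 59 (n_4 = 5)
Step 3: H = 12/(N(N+1)) * sum(R_i^2/n_i) - 3(N+1)
     = 12/(18*19) * (47^2/4 + 39^2/4 + 26^2/5 + 59^2/5) - 3*19
     = 0.035088 * 1763.9 - 57
     = 4.891228.
Step 4: Ties present; correction factor C = 1 - 30/(18^3 - 18) = 0.994840. Corrected H = 4.891228 / 0.994840 = 4.916598.
Step 5: Under H0, H ~ chi^2(3); p-value = 0.178007.
Step 6: alpha = 0.1. fail to reject H0.

H = 4.9166, df = 3, p = 0.178007, fail to reject H0.


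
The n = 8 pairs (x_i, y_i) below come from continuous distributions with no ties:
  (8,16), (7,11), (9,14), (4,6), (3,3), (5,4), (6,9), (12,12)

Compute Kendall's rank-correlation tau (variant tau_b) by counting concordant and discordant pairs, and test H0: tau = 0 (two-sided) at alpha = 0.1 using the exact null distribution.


Step 1: Enumerate the 28 unordered pairs (i,j) with i<j and classify each by sign(x_j-x_i) * sign(y_j-y_i).
  (1,2):dx=-1,dy=-5->C; (1,3):dx=+1,dy=-2->D; (1,4):dx=-4,dy=-10->C; (1,5):dx=-5,dy=-13->C
  (1,6):dx=-3,dy=-12->C; (1,7):dx=-2,dy=-7->C; (1,8):dx=+4,dy=-4->D; (2,3):dx=+2,dy=+3->C
  (2,4):dx=-3,dy=-5->C; (2,5):dx=-4,dy=-8->C; (2,6):dx=-2,dy=-7->C; (2,7):dx=-1,dy=-2->C
  (2,8):dx=+5,dy=+1->C; (3,4):dx=-5,dy=-8->C; (3,5):dx=-6,dy=-11->C; (3,6):dx=-4,dy=-10->C
  (3,7):dx=-3,dy=-5->C; (3,8):dx=+3,dy=-2->D; (4,5):dx=-1,dy=-3->C; (4,6):dx=+1,dy=-2->D
  (4,7):dx=+2,dy=+3->C; (4,8):dx=+8,dy=+6->C; (5,6):dx=+2,dy=+1->C; (5,7):dx=+3,dy=+6->C
  (5,8):dx=+9,dy=+9->C; (6,7):dx=+1,dy=+5->C; (6,8):dx=+7,dy=+8->C; (7,8):dx=+6,dy=+3->C
Step 2: C = 24, D = 4, total pairs = 28.
Step 3: tau = (C - D)/(n(n-1)/2) = (24 - 4)/28 = 0.714286.
Step 4: Exact two-sided p-value (enumerate n! = 40320 permutations of y under H0): p = 0.014137.
Step 5: alpha = 0.1. reject H0.

tau_b = 0.7143 (C=24, D=4), p = 0.014137, reject H0.


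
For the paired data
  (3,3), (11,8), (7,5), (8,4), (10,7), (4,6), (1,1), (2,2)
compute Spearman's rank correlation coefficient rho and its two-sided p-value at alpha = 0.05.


Step 1: Rank x and y separately (midranks; no ties here).
rank(x): 3->3, 11->8, 7->5, 8->6, 10->7, 4->4, 1->1, 2->2
rank(y): 3->3, 8->8, 5->5, 4->4, 7->7, 6->6, 1->1, 2->2
Step 2: d_i = R_x(i) - R_y(i); compute d_i^2.
  (3-3)^2=0, (8-8)^2=0, (5-5)^2=0, (6-4)^2=4, (7-7)^2=0, (4-6)^2=4, (1-1)^2=0, (2-2)^2=0
sum(d^2) = 8.
Step 3: rho = 1 - 6*8 / (8*(8^2 - 1)) = 1 - 48/504 = 0.904762.
Step 4: Under H0, t = rho * sqrt((n-2)/(1-rho^2)) = 5.2034 ~ t(6).
Step 5: Two-sided p-value from the t-distribution with 6 df = 0.002008.
Step 6: alpha = 0.05. reject H0.

rho = 0.9048, p = 0.002008, reject H0 at alpha = 0.05.


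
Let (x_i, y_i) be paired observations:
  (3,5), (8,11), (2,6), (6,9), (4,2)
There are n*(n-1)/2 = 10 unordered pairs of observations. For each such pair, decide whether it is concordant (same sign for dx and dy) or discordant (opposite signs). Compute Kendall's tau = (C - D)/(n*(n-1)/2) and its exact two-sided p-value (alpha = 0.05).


Step 1: Enumerate the 10 unordered pairs (i,j) with i<j and classify each by sign(x_j-x_i) * sign(y_j-y_i).
  (1,2):dx=+5,dy=+6->C; (1,3):dx=-1,dy=+1->D; (1,4):dx=+3,dy=+4->C; (1,5):dx=+1,dy=-3->D
  (2,3):dx=-6,dy=-5->C; (2,4):dx=-2,dy=-2->C; (2,5):dx=-4,dy=-9->C; (3,4):dx=+4,dy=+3->C
  (3,5):dx=+2,dy=-4->D; (4,5):dx=-2,dy=-7->C
Step 2: C = 7, D = 3, total pairs = 10.
Step 3: tau = (C - D)/(n(n-1)/2) = (7 - 3)/10 = 0.400000.
Step 4: Exact two-sided p-value (enumerate n! = 120 permutations of y under H0): p = 0.483333.
Step 5: alpha = 0.05. fail to reject H0.

tau_b = 0.4000 (C=7, D=3), p = 0.483333, fail to reject H0.


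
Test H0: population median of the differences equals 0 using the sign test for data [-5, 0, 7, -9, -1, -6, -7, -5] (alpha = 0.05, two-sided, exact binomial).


Step 1: Discard zero differences. Original n = 8; n_eff = number of nonzero differences = 7.
Nonzero differences (with sign): -5, +7, -9, -1, -6, -7, -5
Step 2: Count signs: positive = 1, negative = 6.
Step 3: Under H0: P(positive) = 0.5, so the number of positives S ~ Bin(7, 0.5).
Step 4: Two-sided exact p-value = sum of Bin(7,0.5) probabilities at or below the observed probability = 0.125000.
Step 5: alpha = 0.05. fail to reject H0.

n_eff = 7, pos = 1, neg = 6, p = 0.125000, fail to reject H0.


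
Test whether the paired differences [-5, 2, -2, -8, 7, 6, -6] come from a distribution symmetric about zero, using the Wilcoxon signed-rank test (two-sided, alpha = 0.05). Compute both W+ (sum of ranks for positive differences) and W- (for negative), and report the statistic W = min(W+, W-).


Step 1: Drop any zero differences (none here) and take |d_i|.
|d| = [5, 2, 2, 8, 7, 6, 6]
Step 2: Midrank |d_i| (ties get averaged ranks).
ranks: |5|->3, |2|->1.5, |2|->1.5, |8|->7, |7|->6, |6|->4.5, |6|->4.5
Step 3: Attach original signs; sum ranks with positive sign and with negative sign.
W+ = 1.5 + 6 + 4.5 = 12
W- = 3 + 1.5 + 7 + 4.5 = 16
(Check: W+ + W- = 28 should equal n(n+1)/2 = 28.)
Step 4: Test statistic W = min(W+, W-) = 12.
Step 5: Ties in |d|, so use the tie-corrected normal approximation.
        E[W] = n(n+1)/4 = 7*8/4 = 14.
        Tie groups: |d|=2 (t=2), |d|=6 (t=2); sum(t^3 - t) = 12.
        Var[W] = n(n+1)(2n+1)/24 - sum(t^3-t)/48 = 840/24 - 12/48 = 34.75.
        z = (W - E[W]) / sqrt(Var[W]) = (12 - 14) / 5.8949 = -0.3393.
        Two-sided p = 2*Phi(z) = 0.734402.
Step 6: alpha = 0.05. fail to reject H0.

W+ = 12, W- = 16, W = min = 12, p = 0.734402, fail to reject H0.


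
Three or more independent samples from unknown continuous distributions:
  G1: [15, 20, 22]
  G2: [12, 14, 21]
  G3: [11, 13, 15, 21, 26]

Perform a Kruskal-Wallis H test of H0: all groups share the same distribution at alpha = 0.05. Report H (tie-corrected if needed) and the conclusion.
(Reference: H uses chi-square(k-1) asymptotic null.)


Step 1: Combine all N = 11 observations and assign midranks.
sorted (value, group, rank): (11,G3,1), (12,G2,2), (13,G3,3), (14,G2,4), (15,G1,5.5), (15,G3,5.5), (20,G1,7), (21,G2,8.5), (21,G3,8.5), (22,G1,10), (26,G3,11)
Step 2: Sum ranks within each group.
R_1 = 22.5 (n_1 = 3)
R_2 = 14.5 (n_2 = 3)
R_3 = 29 (n_3 = 5)
Step 3: H = 12/(N(N+1)) * sum(R_i^2/n_i) - 3(N+1)
     = 12/(11*12) * (22.5^2/3 + 14.5^2/3 + 29^2/5) - 3*12
     = 0.090909 * 407.033 - 36
     = 1.003030.
Step 4: Ties present; correction factor C = 1 - 12/(11^3 - 11) = 0.990909. Corrected H = 1.003030 / 0.990909 = 1.012232.
Step 5: Under H0, H ~ chi^2(2); p-value = 0.602832.
Step 6: alpha = 0.05. fail to reject H0.

H = 1.0122, df = 2, p = 0.602832, fail to reject H0.


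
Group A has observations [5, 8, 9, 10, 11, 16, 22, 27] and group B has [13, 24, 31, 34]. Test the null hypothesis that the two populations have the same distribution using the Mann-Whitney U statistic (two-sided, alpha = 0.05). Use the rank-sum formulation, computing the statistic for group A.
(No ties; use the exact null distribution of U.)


Step 1: Combine and sort all 12 observations; assign midranks.
sorted (value, group): (5,X), (8,X), (9,X), (10,X), (11,X), (13,Y), (16,X), (22,X), (24,Y), (27,X), (31,Y), (34,Y)
ranks: 5->1, 8->2, 9->3, 10->4, 11->5, 13->6, 16->7, 22->8, 24->9, 27->10, 31->11, 34->12
Step 2: Rank sum for X: R1 = 1 + 2 + 3 + 4 + 5 + 7 + 8 + 10 = 40.
Step 3: U_X = R1 - n1(n1+1)/2 = 40 - 8*9/2 = 40 - 36 = 4.
       U_Y = n1*n2 - U_X = 32 - 4 = 28.
Step 4: No ties, so the exact null distribution of U (based on enumerating the C(12,8) = 495 equally likely rank assignments) gives the two-sided p-value.
Step 5: p-value = 0.048485; compare to alpha = 0.05. reject H0.

U_X = 4, p = 0.048485, reject H0 at alpha = 0.05.


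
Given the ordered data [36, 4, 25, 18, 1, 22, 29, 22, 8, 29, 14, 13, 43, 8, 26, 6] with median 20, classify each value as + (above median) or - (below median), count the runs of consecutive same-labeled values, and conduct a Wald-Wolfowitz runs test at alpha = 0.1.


Step 1: Compute median = 20; label A = above, B = below.
Labels in order: ABABBAAABABBABAB  (n_A = 8, n_B = 8)
Step 2: Count runs R = 12.
Step 3: Under H0 (random ordering), E[R] = 2*n_A*n_B/(n_A+n_B) + 1 = 2*8*8/16 + 1 = 9.0000.
        Var[R] = 2*n_A*n_B*(2*n_A*n_B - n_A - n_B) / ((n_A+n_B)^2 * (n_A+n_B-1)) = 14336/3840 = 3.7333.
        SD[R] = 1.9322.
Step 4: Continuity-corrected z = (R - 0.5 - E[R]) / SD[R] = (12 - 0.5 - 9.0000) / 1.9322 = 1.2939.
Step 5: Two-sided p-value via normal approximation = 2*(1 - Phi(|z|)) = 0.195709.
Step 6: alpha = 0.1. fail to reject H0.

R = 12, z = 1.2939, p = 0.195709, fail to reject H0.


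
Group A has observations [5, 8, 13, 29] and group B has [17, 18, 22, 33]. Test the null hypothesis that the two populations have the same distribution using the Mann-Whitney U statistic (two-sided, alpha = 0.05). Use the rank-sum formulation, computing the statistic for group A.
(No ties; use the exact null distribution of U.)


Step 1: Combine and sort all 8 observations; assign midranks.
sorted (value, group): (5,X), (8,X), (13,X), (17,Y), (18,Y), (22,Y), (29,X), (33,Y)
ranks: 5->1, 8->2, 13->3, 17->4, 18->5, 22->6, 29->7, 33->8
Step 2: Rank sum for X: R1 = 1 + 2 + 3 + 7 = 13.
Step 3: U_X = R1 - n1(n1+1)/2 = 13 - 4*5/2 = 13 - 10 = 3.
       U_Y = n1*n2 - U_X = 16 - 3 = 13.
Step 4: No ties, so the exact null distribution of U (based on enumerating the C(8,4) = 70 equally likely rank assignments) gives the two-sided p-value.
Step 5: p-value = 0.200000; compare to alpha = 0.05. fail to reject H0.

U_X = 3, p = 0.200000, fail to reject H0 at alpha = 0.05.


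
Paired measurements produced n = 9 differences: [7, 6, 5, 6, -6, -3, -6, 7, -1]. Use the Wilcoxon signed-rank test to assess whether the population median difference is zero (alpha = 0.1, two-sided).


Step 1: Drop any zero differences (none here) and take |d_i|.
|d| = [7, 6, 5, 6, 6, 3, 6, 7, 1]
Step 2: Midrank |d_i| (ties get averaged ranks).
ranks: |7|->8.5, |6|->5.5, |5|->3, |6|->5.5, |6|->5.5, |3|->2, |6|->5.5, |7|->8.5, |1|->1
Step 3: Attach original signs; sum ranks with positive sign and with negative sign.
W+ = 8.5 + 5.5 + 3 + 5.5 + 8.5 = 31
W- = 5.5 + 2 + 5.5 + 1 = 14
(Check: W+ + W- = 45 should equal n(n+1)/2 = 45.)
Step 4: Test statistic W = min(W+, W-) = 14.
Step 5: Ties in |d|, so use the tie-corrected normal approximation.
        E[W] = n(n+1)/4 = 9*10/4 = 22.5.
        Tie groups: |d|=6 (t=4), |d|=7 (t=2); sum(t^3 - t) = 66.
        Var[W] = n(n+1)(2n+1)/24 - sum(t^3-t)/48 = 1710/24 - 66/48 = 69.875.
        z = (W - E[W]) / sqrt(Var[W]) = (14 - 22.5) / 8.3591 = -1.0169.
        Two-sided p = 2*Phi(z) = 0.309224.
Step 6: alpha = 0.1. fail to reject H0.

W+ = 31, W- = 14, W = min = 14, p = 0.309224, fail to reject H0.


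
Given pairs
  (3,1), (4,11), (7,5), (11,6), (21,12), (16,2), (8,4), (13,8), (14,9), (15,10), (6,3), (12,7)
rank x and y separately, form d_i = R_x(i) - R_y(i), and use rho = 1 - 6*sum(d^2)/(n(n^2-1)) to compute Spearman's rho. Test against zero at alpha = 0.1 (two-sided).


Step 1: Rank x and y separately (midranks; no ties here).
rank(x): 3->1, 4->2, 7->4, 11->6, 21->12, 16->11, 8->5, 13->8, 14->9, 15->10, 6->3, 12->7
rank(y): 1->1, 11->11, 5->5, 6->6, 12->12, 2->2, 4->4, 8->8, 9->9, 10->10, 3->3, 7->7
Step 2: d_i = R_x(i) - R_y(i); compute d_i^2.
  (1-1)^2=0, (2-11)^2=81, (4-5)^2=1, (6-6)^2=0, (12-12)^2=0, (11-2)^2=81, (5-4)^2=1, (8-8)^2=0, (9-9)^2=0, (10-10)^2=0, (3-3)^2=0, (7-7)^2=0
sum(d^2) = 164.
Step 3: rho = 1 - 6*164 / (12*(12^2 - 1)) = 1 - 984/1716 = 0.426573.
Step 4: Under H0, t = rho * sqrt((n-2)/(1-rho^2)) = 1.4914 ~ t(10).
Step 5: Two-sided p-value from the t-distribution with 10 df = 0.166700.
Step 6: alpha = 0.1. fail to reject H0.

rho = 0.4266, p = 0.166700, fail to reject H0 at alpha = 0.1.


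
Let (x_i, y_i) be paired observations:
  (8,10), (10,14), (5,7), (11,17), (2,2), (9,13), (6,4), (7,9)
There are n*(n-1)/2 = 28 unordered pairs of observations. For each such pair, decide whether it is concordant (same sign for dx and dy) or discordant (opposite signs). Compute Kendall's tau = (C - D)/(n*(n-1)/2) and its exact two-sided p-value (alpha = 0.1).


Step 1: Enumerate the 28 unordered pairs (i,j) with i<j and classify each by sign(x_j-x_i) * sign(y_j-y_i).
  (1,2):dx=+2,dy=+4->C; (1,3):dx=-3,dy=-3->C; (1,4):dx=+3,dy=+7->C; (1,5):dx=-6,dy=-8->C
  (1,6):dx=+1,dy=+3->C; (1,7):dx=-2,dy=-6->C; (1,8):dx=-1,dy=-1->C; (2,3):dx=-5,dy=-7->C
  (2,4):dx=+1,dy=+3->C; (2,5):dx=-8,dy=-12->C; (2,6):dx=-1,dy=-1->C; (2,7):dx=-4,dy=-10->C
  (2,8):dx=-3,dy=-5->C; (3,4):dx=+6,dy=+10->C; (3,5):dx=-3,dy=-5->C; (3,6):dx=+4,dy=+6->C
  (3,7):dx=+1,dy=-3->D; (3,8):dx=+2,dy=+2->C; (4,5):dx=-9,dy=-15->C; (4,6):dx=-2,dy=-4->C
  (4,7):dx=-5,dy=-13->C; (4,8):dx=-4,dy=-8->C; (5,6):dx=+7,dy=+11->C; (5,7):dx=+4,dy=+2->C
  (5,8):dx=+5,dy=+7->C; (6,7):dx=-3,dy=-9->C; (6,8):dx=-2,dy=-4->C; (7,8):dx=+1,dy=+5->C
Step 2: C = 27, D = 1, total pairs = 28.
Step 3: tau = (C - D)/(n(n-1)/2) = (27 - 1)/28 = 0.928571.
Step 4: Exact two-sided p-value (enumerate n! = 40320 permutations of y under H0): p = 0.000397.
Step 5: alpha = 0.1. reject H0.

tau_b = 0.9286 (C=27, D=1), p = 0.000397, reject H0.


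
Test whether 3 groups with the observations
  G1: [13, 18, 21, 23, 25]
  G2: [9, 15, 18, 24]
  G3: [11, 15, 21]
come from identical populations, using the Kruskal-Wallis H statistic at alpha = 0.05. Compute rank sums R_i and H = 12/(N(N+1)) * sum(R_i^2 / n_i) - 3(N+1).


Step 1: Combine all N = 12 observations and assign midranks.
sorted (value, group, rank): (9,G2,1), (11,G3,2), (13,G1,3), (15,G2,4.5), (15,G3,4.5), (18,G1,6.5), (18,G2,6.5), (21,G1,8.5), (21,G3,8.5), (23,G1,10), (24,G2,11), (25,G1,12)
Step 2: Sum ranks within each group.
R_1 = 40 (n_1 = 5)
R_2 = 23 (n_2 = 4)
R_3 = 15 (n_3 = 3)
Step 3: H = 12/(N(N+1)) * sum(R_i^2/n_i) - 3(N+1)
     = 12/(12*13) * (40^2/5 + 23^2/4 + 15^2/3) - 3*13
     = 0.076923 * 527.25 - 39
     = 1.557692.
Step 4: Ties present; correction factor C = 1 - 18/(12^3 - 12) = 0.989510. Corrected H = 1.557692 / 0.989510 = 1.574205.
Step 5: Under H0, H ~ chi^2(2); p-value = 0.455162.
Step 6: alpha = 0.05. fail to reject H0.

H = 1.5742, df = 2, p = 0.455162, fail to reject H0.


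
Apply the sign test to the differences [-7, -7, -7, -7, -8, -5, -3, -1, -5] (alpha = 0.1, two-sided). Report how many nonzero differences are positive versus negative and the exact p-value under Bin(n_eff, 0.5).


Step 1: Discard zero differences. Original n = 9; n_eff = number of nonzero differences = 9.
Nonzero differences (with sign): -7, -7, -7, -7, -8, -5, -3, -1, -5
Step 2: Count signs: positive = 0, negative = 9.
Step 3: Under H0: P(positive) = 0.5, so the number of positives S ~ Bin(9, 0.5).
Step 4: Two-sided exact p-value = sum of Bin(9,0.5) probabilities at or below the observed probability = 0.003906.
Step 5: alpha = 0.1. reject H0.

n_eff = 9, pos = 0, neg = 9, p = 0.003906, reject H0.


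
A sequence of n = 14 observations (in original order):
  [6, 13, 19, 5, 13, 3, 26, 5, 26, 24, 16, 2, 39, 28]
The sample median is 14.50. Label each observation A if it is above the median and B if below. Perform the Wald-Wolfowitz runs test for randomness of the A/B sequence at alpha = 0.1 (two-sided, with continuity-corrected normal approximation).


Step 1: Compute median = 14.50; label A = above, B = below.
Labels in order: BBABBBABAAABAA  (n_A = 7, n_B = 7)
Step 2: Count runs R = 8.
Step 3: Under H0 (random ordering), E[R] = 2*n_A*n_B/(n_A+n_B) + 1 = 2*7*7/14 + 1 = 8.0000.
        Var[R] = 2*n_A*n_B*(2*n_A*n_B - n_A - n_B) / ((n_A+n_B)^2 * (n_A+n_B-1)) = 8232/2548 = 3.2308.
        SD[R] = 1.7974.
Step 4: R = E[R], so z = 0 with no continuity correction.
Step 5: Two-sided p-value via normal approximation = 2*(1 - Phi(|z|)) = 1.000000.
Step 6: alpha = 0.1. fail to reject H0.

R = 8, z = 0.0000, p = 1.000000, fail to reject H0.


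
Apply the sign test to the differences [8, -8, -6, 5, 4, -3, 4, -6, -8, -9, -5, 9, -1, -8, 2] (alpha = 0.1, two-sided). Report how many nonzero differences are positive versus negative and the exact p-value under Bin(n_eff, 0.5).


Step 1: Discard zero differences. Original n = 15; n_eff = number of nonzero differences = 15.
Nonzero differences (with sign): +8, -8, -6, +5, +4, -3, +4, -6, -8, -9, -5, +9, -1, -8, +2
Step 2: Count signs: positive = 6, negative = 9.
Step 3: Under H0: P(positive) = 0.5, so the number of positives S ~ Bin(15, 0.5).
Step 4: Two-sided exact p-value = sum of Bin(15,0.5) probabilities at or below the observed probability = 0.607239.
Step 5: alpha = 0.1. fail to reject H0.

n_eff = 15, pos = 6, neg = 9, p = 0.607239, fail to reject H0.


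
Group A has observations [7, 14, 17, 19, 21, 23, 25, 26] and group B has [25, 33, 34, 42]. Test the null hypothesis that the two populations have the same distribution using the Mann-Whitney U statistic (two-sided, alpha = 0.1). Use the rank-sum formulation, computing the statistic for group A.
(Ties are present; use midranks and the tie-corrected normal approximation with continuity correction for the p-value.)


Step 1: Combine and sort all 12 observations; assign midranks.
sorted (value, group): (7,X), (14,X), (17,X), (19,X), (21,X), (23,X), (25,X), (25,Y), (26,X), (33,Y), (34,Y), (42,Y)
ranks: 7->1, 14->2, 17->3, 19->4, 21->5, 23->6, 25->7.5, 25->7.5, 26->9, 33->10, 34->11, 42->12
Step 2: Rank sum for X: R1 = 1 + 2 + 3 + 4 + 5 + 6 + 7.5 + 9 = 37.5.
Step 3: U_X = R1 - n1(n1+1)/2 = 37.5 - 8*9/2 = 37.5 - 36 = 1.5.
       U_Y = n1*n2 - U_X = 32 - 1.5 = 30.5.
Step 4: Ties are present, so use the tie-corrected normal approximation (with continuity correction) for the p-value.
Step 5: p-value = 0.017221; compare to alpha = 0.1. reject H0.

U_X = 1.5, p = 0.017221, reject H0 at alpha = 0.1.


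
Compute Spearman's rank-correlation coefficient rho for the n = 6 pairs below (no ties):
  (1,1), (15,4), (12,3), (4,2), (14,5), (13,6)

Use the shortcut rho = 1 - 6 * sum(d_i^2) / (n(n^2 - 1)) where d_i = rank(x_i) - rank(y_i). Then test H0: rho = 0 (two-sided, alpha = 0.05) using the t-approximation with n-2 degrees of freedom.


Step 1: Rank x and y separately (midranks; no ties here).
rank(x): 1->1, 15->6, 12->3, 4->2, 14->5, 13->4
rank(y): 1->1, 4->4, 3->3, 2->2, 5->5, 6->6
Step 2: d_i = R_x(i) - R_y(i); compute d_i^2.
  (1-1)^2=0, (6-4)^2=4, (3-3)^2=0, (2-2)^2=0, (5-5)^2=0, (4-6)^2=4
sum(d^2) = 8.
Step 3: rho = 1 - 6*8 / (6*(6^2 - 1)) = 1 - 48/210 = 0.771429.
Step 4: Under H0, t = rho * sqrt((n-2)/(1-rho^2)) = 2.4247 ~ t(4).
Step 5: Two-sided p-value from the t-distribution with 4 df = 0.072397.
Step 6: alpha = 0.05. fail to reject H0.

rho = 0.7714, p = 0.072397, fail to reject H0 at alpha = 0.05.


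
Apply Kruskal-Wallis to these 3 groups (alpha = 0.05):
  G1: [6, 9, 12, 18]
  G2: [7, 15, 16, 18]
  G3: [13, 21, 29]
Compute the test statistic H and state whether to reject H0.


Step 1: Combine all N = 11 observations and assign midranks.
sorted (value, group, rank): (6,G1,1), (7,G2,2), (9,G1,3), (12,G1,4), (13,G3,5), (15,G2,6), (16,G2,7), (18,G1,8.5), (18,G2,8.5), (21,G3,10), (29,G3,11)
Step 2: Sum ranks within each group.
R_1 = 16.5 (n_1 = 4)
R_2 = 23.5 (n_2 = 4)
R_3 = 26 (n_3 = 3)
Step 3: H = 12/(N(N+1)) * sum(R_i^2/n_i) - 3(N+1)
     = 12/(11*12) * (16.5^2/4 + 23.5^2/4 + 26^2/3) - 3*12
     = 0.090909 * 431.458 - 36
     = 3.223485.
Step 4: Ties present; correction factor C = 1 - 6/(11^3 - 11) = 0.995455. Corrected H = 3.223485 / 0.995455 = 3.238204.
Step 5: Under H0, H ~ chi^2(2); p-value = 0.198076.
Step 6: alpha = 0.05. fail to reject H0.

H = 3.2382, df = 2, p = 0.198076, fail to reject H0.


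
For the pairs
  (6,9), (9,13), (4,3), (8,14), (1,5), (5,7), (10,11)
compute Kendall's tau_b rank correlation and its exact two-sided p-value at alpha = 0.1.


Step 1: Enumerate the 21 unordered pairs (i,j) with i<j and classify each by sign(x_j-x_i) * sign(y_j-y_i).
  (1,2):dx=+3,dy=+4->C; (1,3):dx=-2,dy=-6->C; (1,4):dx=+2,dy=+5->C; (1,5):dx=-5,dy=-4->C
  (1,6):dx=-1,dy=-2->C; (1,7):dx=+4,dy=+2->C; (2,3):dx=-5,dy=-10->C; (2,4):dx=-1,dy=+1->D
  (2,5):dx=-8,dy=-8->C; (2,6):dx=-4,dy=-6->C; (2,7):dx=+1,dy=-2->D; (3,4):dx=+4,dy=+11->C
  (3,5):dx=-3,dy=+2->D; (3,6):dx=+1,dy=+4->C; (3,7):dx=+6,dy=+8->C; (4,5):dx=-7,dy=-9->C
  (4,6):dx=-3,dy=-7->C; (4,7):dx=+2,dy=-3->D; (5,6):dx=+4,dy=+2->C; (5,7):dx=+9,dy=+6->C
  (6,7):dx=+5,dy=+4->C
Step 2: C = 17, D = 4, total pairs = 21.
Step 3: tau = (C - D)/(n(n-1)/2) = (17 - 4)/21 = 0.619048.
Step 4: Exact two-sided p-value (enumerate n! = 5040 permutations of y under H0): p = 0.069048.
Step 5: alpha = 0.1. reject H0.

tau_b = 0.6190 (C=17, D=4), p = 0.069048, reject H0.


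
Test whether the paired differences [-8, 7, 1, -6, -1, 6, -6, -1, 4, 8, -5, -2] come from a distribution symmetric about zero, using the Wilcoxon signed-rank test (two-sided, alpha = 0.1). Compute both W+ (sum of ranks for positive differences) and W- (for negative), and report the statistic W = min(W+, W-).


Step 1: Drop any zero differences (none here) and take |d_i|.
|d| = [8, 7, 1, 6, 1, 6, 6, 1, 4, 8, 5, 2]
Step 2: Midrank |d_i| (ties get averaged ranks).
ranks: |8|->11.5, |7|->10, |1|->2, |6|->8, |1|->2, |6|->8, |6|->8, |1|->2, |4|->5, |8|->11.5, |5|->6, |2|->4
Step 3: Attach original signs; sum ranks with positive sign and with negative sign.
W+ = 10 + 2 + 8 + 5 + 11.5 = 36.5
W- = 11.5 + 8 + 2 + 8 + 2 + 6 + 4 = 41.5
(Check: W+ + W- = 78 should equal n(n+1)/2 = 78.)
Step 4: Test statistic W = min(W+, W-) = 36.5.
Step 5: Ties in |d|, so use the tie-corrected normal approximation.
        E[W] = n(n+1)/4 = 12*13/4 = 39.
        Tie groups: |d|=1 (t=3), |d|=6 (t=3), |d|=8 (t=2); sum(t^3 - t) = 54.
        Var[W] = n(n+1)(2n+1)/24 - sum(t^3-t)/48 = 3900/24 - 54/48 = 161.375.
        z = (W - E[W]) / sqrt(Var[W]) = (36.5 - 39) / 12.7033 = -0.1968.
        Two-sided p = 2*Phi(z) = 0.843985.
Step 6: alpha = 0.1. fail to reject H0.

W+ = 36.5, W- = 41.5, W = min = 36.5, p = 0.843985, fail to reject H0.
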